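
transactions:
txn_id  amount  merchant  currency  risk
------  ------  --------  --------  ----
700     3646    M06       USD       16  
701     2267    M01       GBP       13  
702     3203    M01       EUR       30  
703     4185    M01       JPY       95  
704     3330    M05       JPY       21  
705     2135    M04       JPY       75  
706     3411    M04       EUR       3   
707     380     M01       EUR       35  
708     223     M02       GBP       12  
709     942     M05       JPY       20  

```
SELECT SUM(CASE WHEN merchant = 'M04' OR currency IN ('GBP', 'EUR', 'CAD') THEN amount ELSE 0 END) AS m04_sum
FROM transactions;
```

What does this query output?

11619

txn_id=700: ✗
txn_id=701: ✓ → 2267
txn_id=702: ✓ → 3203
txn_id=703: ✗
txn_id=704: ✗
txn_id=705: ✓ → 2135
txn_id=706: ✓ → 3411
txn_id=707: ✓ → 380
txn_id=708: ✓ → 223
txn_id=709: ✗
m04_sum = 2267 + 3203 + 2135 + 3411 + 380 + 223 = 11619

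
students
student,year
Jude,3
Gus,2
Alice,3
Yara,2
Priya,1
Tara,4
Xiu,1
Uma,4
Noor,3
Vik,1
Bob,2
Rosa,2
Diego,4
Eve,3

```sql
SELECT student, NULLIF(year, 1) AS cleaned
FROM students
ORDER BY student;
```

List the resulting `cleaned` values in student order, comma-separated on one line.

student=Alice: year=3 vs 1: differ → 3
student=Bob: year=2 vs 1: differ → 2
student=Diego: year=4 vs 1: differ → 4
student=Eve: year=3 vs 1: differ → 3
student=Gus: year=2 vs 1: differ → 2
student=Jude: year=3 vs 1: differ → 3
student=Noor: year=3 vs 1: differ → 3
student=Priya: year=1 vs 1: equal → NULL
student=Rosa: year=2 vs 1: differ → 2
student=Tara: year=4 vs 1: differ → 4
student=Uma: year=4 vs 1: differ → 4
student=Vik: year=1 vs 1: equal → NULL
student=Xiu: year=1 vs 1: equal → NULL
student=Yara: year=2 vs 1: differ → 2

3, 2, 4, 3, 2, 3, 3, NULL, 2, 4, 4, NULL, NULL, 2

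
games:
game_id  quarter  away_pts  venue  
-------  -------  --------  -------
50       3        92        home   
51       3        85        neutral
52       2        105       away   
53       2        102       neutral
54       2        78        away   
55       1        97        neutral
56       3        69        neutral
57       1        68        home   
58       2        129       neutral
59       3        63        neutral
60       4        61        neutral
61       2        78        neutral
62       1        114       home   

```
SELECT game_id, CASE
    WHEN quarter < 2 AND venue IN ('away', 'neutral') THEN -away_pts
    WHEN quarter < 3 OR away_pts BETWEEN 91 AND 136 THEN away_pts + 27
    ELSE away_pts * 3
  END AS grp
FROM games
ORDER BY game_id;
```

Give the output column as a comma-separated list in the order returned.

119, 255, 132, 129, 105, -97, 207, 95, 156, 189, 183, 105, 141

game_id=50: quarter < 3 OR away_pts BETWEEN 91 AND 136 → 119
game_id=51: ELSE → 255
game_id=52: quarter < 3 OR away_pts BETWEEN 91 AND 136 → 132
game_id=53: quarter < 3 OR away_pts BETWEEN 91 AND 136 → 129
game_id=54: quarter < 3 OR away_pts BETWEEN 91 AND 136 → 105
game_id=55: quarter < 2 AND venue IN ('away', 'neutral') → -97
game_id=56: ELSE → 207
game_id=57: quarter < 3 OR away_pts BETWEEN 91 AND 136 → 95
game_id=58: quarter < 3 OR away_pts BETWEEN 91 AND 136 → 156
game_id=59: ELSE → 189
game_id=60: ELSE → 183
game_id=61: quarter < 3 OR away_pts BETWEEN 91 AND 136 → 105
game_id=62: quarter < 3 OR away_pts BETWEEN 91 AND 136 → 141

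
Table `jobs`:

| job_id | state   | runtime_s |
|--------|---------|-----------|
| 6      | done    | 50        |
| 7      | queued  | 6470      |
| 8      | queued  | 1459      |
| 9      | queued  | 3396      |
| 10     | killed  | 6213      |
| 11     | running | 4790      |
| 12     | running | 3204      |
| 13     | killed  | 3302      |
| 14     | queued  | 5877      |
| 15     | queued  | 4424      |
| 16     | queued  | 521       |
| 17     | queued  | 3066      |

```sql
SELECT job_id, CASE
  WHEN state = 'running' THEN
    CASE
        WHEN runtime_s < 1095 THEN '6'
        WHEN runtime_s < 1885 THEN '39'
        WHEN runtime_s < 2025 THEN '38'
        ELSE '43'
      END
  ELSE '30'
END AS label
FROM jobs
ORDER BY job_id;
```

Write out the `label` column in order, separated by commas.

30, 30, 30, 30, 30, 43, 43, 30, 30, 30, 30, 30

job_id=6: state='done' → outer ELSE → 30
job_id=7: state='queued' → outer ELSE → 30
job_id=8: state='queued' → outer ELSE → 30
job_id=9: state='queued' → outer ELSE → 30
job_id=10: state='killed' → outer ELSE → 30
job_id=11: state='running' → inner[ELSE] → 43
job_id=12: state='running' → inner[ELSE] → 43
job_id=13: state='killed' → outer ELSE → 30
job_id=14: state='queued' → outer ELSE → 30
job_id=15: state='queued' → outer ELSE → 30
job_id=16: state='queued' → outer ELSE → 30
job_id=17: state='queued' → outer ELSE → 30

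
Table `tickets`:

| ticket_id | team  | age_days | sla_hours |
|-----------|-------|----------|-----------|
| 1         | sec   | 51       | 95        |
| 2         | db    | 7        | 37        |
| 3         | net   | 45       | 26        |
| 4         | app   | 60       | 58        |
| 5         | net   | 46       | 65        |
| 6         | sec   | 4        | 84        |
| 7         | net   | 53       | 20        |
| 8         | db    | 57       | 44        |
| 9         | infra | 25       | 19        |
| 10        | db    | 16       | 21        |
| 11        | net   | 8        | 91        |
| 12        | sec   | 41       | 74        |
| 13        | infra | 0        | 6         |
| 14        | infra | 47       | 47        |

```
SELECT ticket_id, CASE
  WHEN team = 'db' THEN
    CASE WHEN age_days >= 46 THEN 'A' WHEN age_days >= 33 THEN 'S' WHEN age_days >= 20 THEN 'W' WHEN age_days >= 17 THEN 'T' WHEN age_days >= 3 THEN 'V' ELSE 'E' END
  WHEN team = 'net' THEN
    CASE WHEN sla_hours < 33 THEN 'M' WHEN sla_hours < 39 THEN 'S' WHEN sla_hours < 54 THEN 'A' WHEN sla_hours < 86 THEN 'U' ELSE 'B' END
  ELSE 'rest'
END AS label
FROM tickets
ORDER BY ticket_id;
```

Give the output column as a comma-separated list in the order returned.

ticket_id=1: team='sec' → outer ELSE → rest
ticket_id=2: team='db' → inner[age_days >= 3] → V
ticket_id=3: team='net' → inner[sla_hours < 33] → M
ticket_id=4: team='app' → outer ELSE → rest
ticket_id=5: team='net' → inner[sla_hours < 86] → U
ticket_id=6: team='sec' → outer ELSE → rest
ticket_id=7: team='net' → inner[sla_hours < 33] → M
ticket_id=8: team='db' → inner[age_days >= 46] → A
ticket_id=9: team='infra' → outer ELSE → rest
ticket_id=10: team='db' → inner[age_days >= 3] → V
ticket_id=11: team='net' → inner[ELSE] → B
ticket_id=12: team='sec' → outer ELSE → rest
ticket_id=13: team='infra' → outer ELSE → rest
ticket_id=14: team='infra' → outer ELSE → rest

rest, V, M, rest, U, rest, M, A, rest, V, B, rest, rest, rest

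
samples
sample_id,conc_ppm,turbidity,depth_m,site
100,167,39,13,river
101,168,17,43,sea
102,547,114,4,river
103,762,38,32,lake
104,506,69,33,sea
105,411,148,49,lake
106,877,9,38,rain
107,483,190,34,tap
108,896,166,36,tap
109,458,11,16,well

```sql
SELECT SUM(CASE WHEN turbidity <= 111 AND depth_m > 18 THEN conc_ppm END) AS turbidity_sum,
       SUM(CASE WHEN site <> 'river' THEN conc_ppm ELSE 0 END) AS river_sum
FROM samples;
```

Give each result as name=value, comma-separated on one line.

turbidity_sum=2313, river_sum=4561

[turbidity_sum: turbidity <= 111 AND depth_m > 18]
sample_id=100: ✗
sample_id=101: ✓ → 168
sample_id=102: ✗
sample_id=103: ✓ → 762
sample_id=104: ✓ → 506
sample_id=105: ✗
sample_id=106: ✓ → 877
sample_id=107: ✗
sample_id=108: ✗
sample_id=109: ✗
turbidity_sum = 168 + 762 + 506 + 877 = 2313
—
[river_sum: site <> 'river']
sample_id=100: ✗
sample_id=101: ✓ → 168
sample_id=102: ✗
sample_id=103: ✓ → 762
sample_id=104: ✓ → 506
sample_id=105: ✓ → 411
sample_id=106: ✓ → 877
sample_id=107: ✓ → 483
sample_id=108: ✓ → 896
sample_id=109: ✓ → 458
river_sum = 168 + 762 + 506 + 411 + 877 + 483 + 896 + 458 = 4561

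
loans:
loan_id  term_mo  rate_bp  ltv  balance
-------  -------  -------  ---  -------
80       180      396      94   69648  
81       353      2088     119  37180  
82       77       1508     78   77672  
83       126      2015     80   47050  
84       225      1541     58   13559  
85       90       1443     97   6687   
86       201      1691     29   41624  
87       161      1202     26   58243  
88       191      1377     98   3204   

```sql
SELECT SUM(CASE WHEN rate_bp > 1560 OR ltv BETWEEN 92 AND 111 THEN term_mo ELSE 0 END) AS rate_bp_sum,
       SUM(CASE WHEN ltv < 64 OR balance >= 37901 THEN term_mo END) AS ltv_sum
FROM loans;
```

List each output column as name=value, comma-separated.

[rate_bp_sum: rate_bp > 1560 OR ltv BETWEEN 92 AND 111]
loan_id=80: ✓ → 180
loan_id=81: ✓ → 353
loan_id=82: ✗
loan_id=83: ✓ → 126
loan_id=84: ✗
loan_id=85: ✓ → 90
loan_id=86: ✓ → 201
loan_id=87: ✗
loan_id=88: ✓ → 191
rate_bp_sum = 180 + 353 + 126 + 90 + 201 + 191 = 1141
—
[ltv_sum: ltv < 64 OR balance >= 37901]
loan_id=80: ✓ → 180
loan_id=81: ✗
loan_id=82: ✓ → 77
loan_id=83: ✓ → 126
loan_id=84: ✓ → 225
loan_id=85: ✗
loan_id=86: ✓ → 201
loan_id=87: ✓ → 161
loan_id=88: ✗
ltv_sum = 180 + 77 + 126 + 225 + 201 + 161 = 970

rate_bp_sum=1141, ltv_sum=970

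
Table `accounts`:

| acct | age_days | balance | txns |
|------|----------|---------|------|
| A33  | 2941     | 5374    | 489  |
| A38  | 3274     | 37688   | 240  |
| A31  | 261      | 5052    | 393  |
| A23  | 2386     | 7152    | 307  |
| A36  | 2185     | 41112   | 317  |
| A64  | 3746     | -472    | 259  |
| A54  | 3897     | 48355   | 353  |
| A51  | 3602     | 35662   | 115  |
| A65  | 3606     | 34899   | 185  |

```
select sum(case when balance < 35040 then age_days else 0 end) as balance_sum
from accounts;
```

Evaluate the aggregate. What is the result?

acct=A33: ✓ → 2941
acct=A38: ✗
acct=A31: ✓ → 261
acct=A23: ✓ → 2386
acct=A36: ✗
acct=A64: ✓ → 3746
acct=A54: ✗
acct=A51: ✗
acct=A65: ✓ → 3606
balance_sum = 2941 + 261 + 2386 + 3746 + 3606 = 12940

12940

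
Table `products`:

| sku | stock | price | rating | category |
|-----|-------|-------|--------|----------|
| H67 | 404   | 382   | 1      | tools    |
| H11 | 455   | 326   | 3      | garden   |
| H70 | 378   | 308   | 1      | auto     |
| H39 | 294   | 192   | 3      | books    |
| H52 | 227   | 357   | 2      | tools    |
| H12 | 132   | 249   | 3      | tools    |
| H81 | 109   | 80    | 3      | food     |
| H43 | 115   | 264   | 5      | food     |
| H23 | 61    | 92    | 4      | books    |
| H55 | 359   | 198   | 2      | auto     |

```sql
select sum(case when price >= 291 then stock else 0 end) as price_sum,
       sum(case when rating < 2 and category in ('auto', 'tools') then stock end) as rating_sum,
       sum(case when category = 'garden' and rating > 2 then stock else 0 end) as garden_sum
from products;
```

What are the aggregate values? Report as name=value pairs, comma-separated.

[price_sum: price >= 291]
sku=H67: ✓ → 404
sku=H11: ✓ → 455
sku=H70: ✓ → 378
sku=H39: ✗
sku=H52: ✓ → 227
sku=H12: ✗
sku=H81: ✗
sku=H43: ✗
sku=H23: ✗
sku=H55: ✗
price_sum = 404 + 455 + 378 + 227 = 1464
—
[rating_sum: rating < 2 and category in ('auto', 'tools')]
sku=H67: ✓ → 404
sku=H11: ✗
sku=H70: ✓ → 378
sku=H39: ✗
sku=H52: ✗
sku=H12: ✗
sku=H81: ✗
sku=H43: ✗
sku=H23: ✗
sku=H55: ✗
rating_sum = 404 + 378 = 782
—
[garden_sum: category = 'garden' and rating > 2]
sku=H67: ✗
sku=H11: ✓ → 455
sku=H70: ✗
sku=H39: ✗
sku=H52: ✗
sku=H12: ✗
sku=H81: ✗
sku=H43: ✗
sku=H23: ✗
sku=H55: ✗
garden_sum = 455

price_sum=1464, rating_sum=782, garden_sum=455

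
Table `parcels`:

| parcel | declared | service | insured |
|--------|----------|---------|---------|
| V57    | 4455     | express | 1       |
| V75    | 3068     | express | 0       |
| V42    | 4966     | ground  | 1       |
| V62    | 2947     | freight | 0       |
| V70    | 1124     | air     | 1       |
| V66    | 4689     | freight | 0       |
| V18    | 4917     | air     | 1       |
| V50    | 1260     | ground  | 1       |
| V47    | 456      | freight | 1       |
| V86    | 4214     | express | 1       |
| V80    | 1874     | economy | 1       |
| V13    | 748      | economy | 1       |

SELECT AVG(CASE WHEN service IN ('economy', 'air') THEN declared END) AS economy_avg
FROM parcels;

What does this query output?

parcel=V57: ✗
parcel=V75: ✗
parcel=V42: ✗
parcel=V62: ✗
parcel=V70: ✓ → 1124
parcel=V66: ✗
parcel=V18: ✓ → 4917
parcel=V50: ✗
parcel=V47: ✗
parcel=V86: ✗
parcel=V80: ✓ → 1874
parcel=V13: ✓ → 748
economy_avg = (1124 + 4917 + 1874 + 748) / 4 = 2165.75

2165.75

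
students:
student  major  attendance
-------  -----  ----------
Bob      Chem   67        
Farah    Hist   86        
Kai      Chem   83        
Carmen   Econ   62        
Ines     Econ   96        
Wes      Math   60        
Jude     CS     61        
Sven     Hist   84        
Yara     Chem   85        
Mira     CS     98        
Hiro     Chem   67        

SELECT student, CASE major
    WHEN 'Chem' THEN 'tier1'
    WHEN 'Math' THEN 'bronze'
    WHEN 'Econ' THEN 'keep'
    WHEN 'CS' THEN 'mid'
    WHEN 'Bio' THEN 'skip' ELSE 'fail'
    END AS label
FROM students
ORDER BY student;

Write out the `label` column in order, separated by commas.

student=Bob: major='Chem' → tier1
student=Carmen: major='Econ' → keep
student=Farah: ELSE → fail
student=Hiro: major='Chem' → tier1
student=Ines: major='Econ' → keep
student=Jude: major='CS' → mid
student=Kai: major='Chem' → tier1
student=Mira: major='CS' → mid
student=Sven: ELSE → fail
student=Wes: major='Math' → bronze
student=Yara: major='Chem' → tier1

tier1, keep, fail, tier1, keep, mid, tier1, mid, fail, bronze, tier1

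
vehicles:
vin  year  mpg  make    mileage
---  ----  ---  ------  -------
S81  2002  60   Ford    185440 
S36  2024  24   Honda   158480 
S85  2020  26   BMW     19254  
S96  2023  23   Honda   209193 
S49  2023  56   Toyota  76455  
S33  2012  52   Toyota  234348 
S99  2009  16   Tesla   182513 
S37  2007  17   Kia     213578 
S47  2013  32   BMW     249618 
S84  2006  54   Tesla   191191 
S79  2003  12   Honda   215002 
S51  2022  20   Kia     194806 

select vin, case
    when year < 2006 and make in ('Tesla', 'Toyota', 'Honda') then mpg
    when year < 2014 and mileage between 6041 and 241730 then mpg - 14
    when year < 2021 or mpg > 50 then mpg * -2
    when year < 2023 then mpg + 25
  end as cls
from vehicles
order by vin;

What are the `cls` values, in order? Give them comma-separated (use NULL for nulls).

38, NULL, 3, -64, -112, 45, 12, 46, 40, -52, NULL, 2

vin=S33: year < 2014 and mileage between 6041 and 241730 → 38
vin=S36: (no match → NULL) → NULL
vin=S37: year < 2014 and mileage between 6041 and 241730 → 3
vin=S47: year < 2021 or mpg > 50 → -64
vin=S49: year < 2021 or mpg > 50 → -112
vin=S51: year < 2023 → 45
vin=S79: year < 2006 and make in ('Tesla', 'Toyota', 'Honda') → 12
vin=S81: year < 2014 and mileage between 6041 and 241730 → 46
vin=S84: year < 2014 and mileage between 6041 and 241730 → 40
vin=S85: year < 2021 or mpg > 50 → -52
vin=S96: (no match → NULL) → NULL
vin=S99: year < 2014 and mileage between 6041 and 241730 → 2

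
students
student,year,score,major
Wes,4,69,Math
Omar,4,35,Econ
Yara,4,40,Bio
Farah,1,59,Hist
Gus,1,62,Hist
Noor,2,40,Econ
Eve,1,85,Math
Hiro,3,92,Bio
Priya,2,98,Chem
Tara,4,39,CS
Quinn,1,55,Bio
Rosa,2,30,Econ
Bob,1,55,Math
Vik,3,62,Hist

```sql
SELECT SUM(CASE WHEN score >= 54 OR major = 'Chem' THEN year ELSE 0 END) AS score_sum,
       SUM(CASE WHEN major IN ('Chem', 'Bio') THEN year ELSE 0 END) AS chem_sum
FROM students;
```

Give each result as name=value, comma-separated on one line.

score_sum=17, chem_sum=10

[score_sum: score >= 54 OR major = 'Chem']
student=Wes: ✓ → 4
student=Omar: ✗
student=Yara: ✗
student=Farah: ✓ → 1
student=Gus: ✓ → 1
student=Noor: ✗
student=Eve: ✓ → 1
student=Hiro: ✓ → 3
student=Priya: ✓ → 2
student=Tara: ✗
student=Quinn: ✓ → 1
student=Rosa: ✗
student=Bob: ✓ → 1
student=Vik: ✓ → 3
score_sum = 4 + 1 + 1 + 1 + 3 + 2 + 1 + 1 + 3 = 17
—
[chem_sum: major IN ('Chem', 'Bio')]
student=Wes: ✗
student=Omar: ✗
student=Yara: ✓ → 4
student=Farah: ✗
student=Gus: ✗
student=Noor: ✗
student=Eve: ✗
student=Hiro: ✓ → 3
student=Priya: ✓ → 2
student=Tara: ✗
student=Quinn: ✓ → 1
student=Rosa: ✗
student=Bob: ✗
student=Vik: ✗
chem_sum = 4 + 3 + 2 + 1 = 10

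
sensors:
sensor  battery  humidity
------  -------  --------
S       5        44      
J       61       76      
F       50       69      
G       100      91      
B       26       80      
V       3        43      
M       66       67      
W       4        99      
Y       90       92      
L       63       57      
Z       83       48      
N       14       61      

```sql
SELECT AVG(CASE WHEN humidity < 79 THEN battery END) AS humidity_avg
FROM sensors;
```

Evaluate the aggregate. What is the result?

43.125

sensor=S: ✓ → 5
sensor=J: ✓ → 61
sensor=F: ✓ → 50
sensor=G: ✗
sensor=B: ✗
sensor=V: ✓ → 3
sensor=M: ✓ → 66
sensor=W: ✗
sensor=Y: ✗
sensor=L: ✓ → 63
sensor=Z: ✓ → 83
sensor=N: ✓ → 14
humidity_avg = (5 + 61 + 50 + 3 + 66 + 63 + 83 + 14) / 8 = 43.125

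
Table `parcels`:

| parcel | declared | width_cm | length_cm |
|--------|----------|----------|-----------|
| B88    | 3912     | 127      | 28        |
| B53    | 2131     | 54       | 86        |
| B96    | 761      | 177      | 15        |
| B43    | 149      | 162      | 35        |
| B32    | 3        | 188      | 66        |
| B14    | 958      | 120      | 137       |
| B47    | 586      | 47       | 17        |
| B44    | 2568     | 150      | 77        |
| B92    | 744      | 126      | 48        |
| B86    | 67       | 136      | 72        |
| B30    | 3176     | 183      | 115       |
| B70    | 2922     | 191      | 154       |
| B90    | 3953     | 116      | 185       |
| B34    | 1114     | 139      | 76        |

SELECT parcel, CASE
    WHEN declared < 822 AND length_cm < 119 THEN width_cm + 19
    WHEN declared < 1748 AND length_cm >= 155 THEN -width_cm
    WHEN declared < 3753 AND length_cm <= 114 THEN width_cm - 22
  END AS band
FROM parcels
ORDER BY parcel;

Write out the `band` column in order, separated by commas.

NULL, NULL, 207, 117, 181, 128, 66, 32, NULL, 155, NULL, NULL, 145, 196

parcel=B14: (no match → NULL) → NULL
parcel=B30: (no match → NULL) → NULL
parcel=B32: declared < 822 AND length_cm < 119 → 207
parcel=B34: declared < 3753 AND length_cm <= 114 → 117
parcel=B43: declared < 822 AND length_cm < 119 → 181
parcel=B44: declared < 3753 AND length_cm <= 114 → 128
parcel=B47: declared < 822 AND length_cm < 119 → 66
parcel=B53: declared < 3753 AND length_cm <= 114 → 32
parcel=B70: (no match → NULL) → NULL
parcel=B86: declared < 822 AND length_cm < 119 → 155
parcel=B88: (no match → NULL) → NULL
parcel=B90: (no match → NULL) → NULL
parcel=B92: declared < 822 AND length_cm < 119 → 145
parcel=B96: declared < 822 AND length_cm < 119 → 196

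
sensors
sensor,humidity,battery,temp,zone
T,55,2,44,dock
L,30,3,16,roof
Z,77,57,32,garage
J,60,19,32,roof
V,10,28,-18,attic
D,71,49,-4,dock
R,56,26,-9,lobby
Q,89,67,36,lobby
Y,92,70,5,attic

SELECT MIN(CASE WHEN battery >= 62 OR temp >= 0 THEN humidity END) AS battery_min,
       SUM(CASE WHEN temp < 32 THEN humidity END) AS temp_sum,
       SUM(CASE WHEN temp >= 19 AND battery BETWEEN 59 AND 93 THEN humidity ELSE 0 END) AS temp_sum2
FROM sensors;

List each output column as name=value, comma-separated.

[battery_min: battery >= 62 OR temp >= 0]
sensor=T: ✓ → 55
sensor=L: ✓ → 30
sensor=Z: ✓ → 77
sensor=J: ✓ → 60
sensor=V: ✗
sensor=D: ✗
sensor=R: ✗
sensor=Q: ✓ → 89
sensor=Y: ✓ → 92
battery_min = MIN(55, 30, 77, 60, 89, 92) = 30
—
[temp_sum: temp < 32]
sensor=T: ✗
sensor=L: ✓ → 30
sensor=Z: ✗
sensor=J: ✗
sensor=V: ✓ → 10
sensor=D: ✓ → 71
sensor=R: ✓ → 56
sensor=Q: ✗
sensor=Y: ✓ → 92
temp_sum = 30 + 10 + 71 + 56 + 92 = 259
—
[temp_sum2: temp >= 19 AND battery BETWEEN 59 AND 93]
sensor=T: ✗
sensor=L: ✗
sensor=Z: ✗
sensor=J: ✗
sensor=V: ✗
sensor=D: ✗
sensor=R: ✗
sensor=Q: ✓ → 89
sensor=Y: ✗
temp_sum2 = 89

battery_min=30, temp_sum=259, temp_sum2=89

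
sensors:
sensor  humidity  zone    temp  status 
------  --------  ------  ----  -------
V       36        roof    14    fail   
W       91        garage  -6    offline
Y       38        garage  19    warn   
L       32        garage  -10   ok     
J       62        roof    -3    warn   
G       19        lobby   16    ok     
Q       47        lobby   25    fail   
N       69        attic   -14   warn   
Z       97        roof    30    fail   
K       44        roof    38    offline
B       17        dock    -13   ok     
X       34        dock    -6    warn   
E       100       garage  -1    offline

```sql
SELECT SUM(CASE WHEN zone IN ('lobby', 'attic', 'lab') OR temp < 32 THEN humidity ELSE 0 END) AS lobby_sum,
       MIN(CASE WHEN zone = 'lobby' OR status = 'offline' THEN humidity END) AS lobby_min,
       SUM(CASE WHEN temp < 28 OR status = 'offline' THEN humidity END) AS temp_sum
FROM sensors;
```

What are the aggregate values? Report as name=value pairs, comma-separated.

[lobby_sum: zone IN ('lobby', 'attic', 'lab') OR temp < 32]
sensor=V: ✓ → 36
sensor=W: ✓ → 91
sensor=Y: ✓ → 38
sensor=L: ✓ → 32
sensor=J: ✓ → 62
sensor=G: ✓ → 19
sensor=Q: ✓ → 47
sensor=N: ✓ → 69
sensor=Z: ✓ → 97
sensor=K: ✗
sensor=B: ✓ → 17
sensor=X: ✓ → 34
sensor=E: ✓ → 100
lobby_sum = 36 + 91 + 38 + 32 + 62 + 19 + 47 + 69 + 97 + 17 + 34 + 100 = 642
—
[lobby_min: zone = 'lobby' OR status = 'offline']
sensor=V: ✗
sensor=W: ✓ → 91
sensor=Y: ✗
sensor=L: ✗
sensor=J: ✗
sensor=G: ✓ → 19
sensor=Q: ✓ → 47
sensor=N: ✗
sensor=Z: ✗
sensor=K: ✓ → 44
sensor=B: ✗
sensor=X: ✗
sensor=E: ✓ → 100
lobby_min = MIN(91, 19, 47, 44, 100) = 19
—
[temp_sum: temp < 28 OR status = 'offline']
sensor=V: ✓ → 36
sensor=W: ✓ → 91
sensor=Y: ✓ → 38
sensor=L: ✓ → 32
sensor=J: ✓ → 62
sensor=G: ✓ → 19
sensor=Q: ✓ → 47
sensor=N: ✓ → 69
sensor=Z: ✗
sensor=K: ✓ → 44
sensor=B: ✓ → 17
sensor=X: ✓ → 34
sensor=E: ✓ → 100
temp_sum = 36 + 91 + 38 + 32 + 62 + 19 + 47 + 69 + 44 + 17 + 34 + 100 = 589

lobby_sum=642, lobby_min=19, temp_sum=589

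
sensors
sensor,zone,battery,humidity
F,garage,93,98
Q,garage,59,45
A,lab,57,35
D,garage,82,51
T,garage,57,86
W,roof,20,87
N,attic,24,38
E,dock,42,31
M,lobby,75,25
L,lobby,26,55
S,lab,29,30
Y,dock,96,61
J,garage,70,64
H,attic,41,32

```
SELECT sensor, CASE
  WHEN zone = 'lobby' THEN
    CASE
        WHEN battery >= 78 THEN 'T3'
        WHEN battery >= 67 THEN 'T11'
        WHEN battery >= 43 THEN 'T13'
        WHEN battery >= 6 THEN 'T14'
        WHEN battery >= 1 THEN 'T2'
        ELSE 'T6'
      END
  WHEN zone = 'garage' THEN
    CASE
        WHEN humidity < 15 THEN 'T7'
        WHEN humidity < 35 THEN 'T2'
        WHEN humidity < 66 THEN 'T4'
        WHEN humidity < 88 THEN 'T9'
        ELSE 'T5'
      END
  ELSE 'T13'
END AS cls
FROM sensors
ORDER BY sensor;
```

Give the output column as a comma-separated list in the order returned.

sensor=A: zone='lab' → outer ELSE → T13
sensor=D: zone='garage' → inner[humidity < 66] → T4
sensor=E: zone='dock' → outer ELSE → T13
sensor=F: zone='garage' → inner[ELSE] → T5
sensor=H: zone='attic' → outer ELSE → T13
sensor=J: zone='garage' → inner[humidity < 66] → T4
sensor=L: zone='lobby' → inner[battery >= 6] → T14
sensor=M: zone='lobby' → inner[battery >= 67] → T11
sensor=N: zone='attic' → outer ELSE → T13
sensor=Q: zone='garage' → inner[humidity < 66] → T4
sensor=S: zone='lab' → outer ELSE → T13
sensor=T: zone='garage' → inner[humidity < 88] → T9
sensor=W: zone='roof' → outer ELSE → T13
sensor=Y: zone='dock' → outer ELSE → T13

T13, T4, T13, T5, T13, T4, T14, T11, T13, T4, T13, T9, T13, T13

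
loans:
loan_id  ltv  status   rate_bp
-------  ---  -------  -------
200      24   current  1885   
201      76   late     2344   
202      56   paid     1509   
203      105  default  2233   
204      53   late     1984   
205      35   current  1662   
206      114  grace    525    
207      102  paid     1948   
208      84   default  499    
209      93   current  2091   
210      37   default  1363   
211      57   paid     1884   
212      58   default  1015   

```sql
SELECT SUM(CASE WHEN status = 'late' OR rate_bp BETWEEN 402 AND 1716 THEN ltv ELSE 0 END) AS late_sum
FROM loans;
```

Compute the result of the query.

513

loan_id=200: ✗
loan_id=201: ✓ → 76
loan_id=202: ✓ → 56
loan_id=203: ✗
loan_id=204: ✓ → 53
loan_id=205: ✓ → 35
loan_id=206: ✓ → 114
loan_id=207: ✗
loan_id=208: ✓ → 84
loan_id=209: ✗
loan_id=210: ✓ → 37
loan_id=211: ✗
loan_id=212: ✓ → 58
late_sum = 76 + 56 + 53 + 35 + 114 + 84 + 37 + 58 = 513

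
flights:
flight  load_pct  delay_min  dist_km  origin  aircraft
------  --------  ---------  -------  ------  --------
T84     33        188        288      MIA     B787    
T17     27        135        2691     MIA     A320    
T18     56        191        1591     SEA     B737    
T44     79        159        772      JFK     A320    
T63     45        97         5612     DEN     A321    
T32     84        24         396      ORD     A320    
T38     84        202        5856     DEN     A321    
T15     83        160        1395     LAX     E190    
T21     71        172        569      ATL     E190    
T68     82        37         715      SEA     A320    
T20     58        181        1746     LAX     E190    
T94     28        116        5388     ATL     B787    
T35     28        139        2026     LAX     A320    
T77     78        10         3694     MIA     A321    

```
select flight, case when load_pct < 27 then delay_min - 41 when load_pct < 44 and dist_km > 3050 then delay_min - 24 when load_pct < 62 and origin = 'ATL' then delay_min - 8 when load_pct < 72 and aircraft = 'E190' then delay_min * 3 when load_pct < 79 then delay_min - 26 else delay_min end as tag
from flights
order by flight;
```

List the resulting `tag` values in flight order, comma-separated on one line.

flight=T15: ELSE → 160
flight=T17: load_pct < 79 → 109
flight=T18: load_pct < 79 → 165
flight=T20: load_pct < 72 and aircraft = 'E190' → 543
flight=T21: load_pct < 72 and aircraft = 'E190' → 516
flight=T32: ELSE → 24
flight=T35: load_pct < 79 → 113
flight=T38: ELSE → 202
flight=T44: ELSE → 159
flight=T63: load_pct < 79 → 71
flight=T68: ELSE → 37
flight=T77: load_pct < 79 → -16
flight=T84: load_pct < 79 → 162
flight=T94: load_pct < 44 and dist_km > 3050 → 92

160, 109, 165, 543, 516, 24, 113, 202, 159, 71, 37, -16, 162, 92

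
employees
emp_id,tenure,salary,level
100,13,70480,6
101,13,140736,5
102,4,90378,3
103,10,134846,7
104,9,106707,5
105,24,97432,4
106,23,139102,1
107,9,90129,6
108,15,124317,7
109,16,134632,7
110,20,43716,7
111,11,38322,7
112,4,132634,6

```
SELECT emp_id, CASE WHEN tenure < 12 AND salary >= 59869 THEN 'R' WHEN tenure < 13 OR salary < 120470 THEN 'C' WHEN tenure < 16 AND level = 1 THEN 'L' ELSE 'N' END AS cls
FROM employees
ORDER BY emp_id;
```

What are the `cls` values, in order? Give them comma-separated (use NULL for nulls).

C, N, R, R, R, C, N, R, N, N, C, C, R

emp_id=100: tenure < 13 OR salary < 120470 → C
emp_id=101: ELSE → N
emp_id=102: tenure < 12 AND salary >= 59869 → R
emp_id=103: tenure < 12 AND salary >= 59869 → R
emp_id=104: tenure < 12 AND salary >= 59869 → R
emp_id=105: tenure < 13 OR salary < 120470 → C
emp_id=106: ELSE → N
emp_id=107: tenure < 12 AND salary >= 59869 → R
emp_id=108: ELSE → N
emp_id=109: ELSE → N
emp_id=110: tenure < 13 OR salary < 120470 → C
emp_id=111: tenure < 13 OR salary < 120470 → C
emp_id=112: tenure < 12 AND salary >= 59869 → R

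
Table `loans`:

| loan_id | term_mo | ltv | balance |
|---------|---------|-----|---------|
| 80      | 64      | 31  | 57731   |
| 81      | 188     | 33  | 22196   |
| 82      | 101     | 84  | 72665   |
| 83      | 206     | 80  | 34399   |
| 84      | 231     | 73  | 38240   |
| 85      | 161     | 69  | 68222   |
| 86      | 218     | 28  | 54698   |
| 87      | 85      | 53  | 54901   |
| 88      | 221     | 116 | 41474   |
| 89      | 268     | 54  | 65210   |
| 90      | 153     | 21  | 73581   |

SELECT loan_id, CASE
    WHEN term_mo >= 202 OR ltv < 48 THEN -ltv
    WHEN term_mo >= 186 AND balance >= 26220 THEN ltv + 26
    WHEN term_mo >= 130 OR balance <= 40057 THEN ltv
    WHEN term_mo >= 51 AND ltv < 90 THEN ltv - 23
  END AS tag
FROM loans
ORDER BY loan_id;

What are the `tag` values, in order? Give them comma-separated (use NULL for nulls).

-31, -33, 61, -80, -73, 69, -28, 30, -116, -54, -21

loan_id=80: term_mo >= 202 OR ltv < 48 → -31
loan_id=81: term_mo >= 202 OR ltv < 48 → -33
loan_id=82: term_mo >= 51 AND ltv < 90 → 61
loan_id=83: term_mo >= 202 OR ltv < 48 → -80
loan_id=84: term_mo >= 202 OR ltv < 48 → -73
loan_id=85: term_mo >= 130 OR balance <= 40057 → 69
loan_id=86: term_mo >= 202 OR ltv < 48 → -28
loan_id=87: term_mo >= 51 AND ltv < 90 → 30
loan_id=88: term_mo >= 202 OR ltv < 48 → -116
loan_id=89: term_mo >= 202 OR ltv < 48 → -54
loan_id=90: term_mo >= 202 OR ltv < 48 → -21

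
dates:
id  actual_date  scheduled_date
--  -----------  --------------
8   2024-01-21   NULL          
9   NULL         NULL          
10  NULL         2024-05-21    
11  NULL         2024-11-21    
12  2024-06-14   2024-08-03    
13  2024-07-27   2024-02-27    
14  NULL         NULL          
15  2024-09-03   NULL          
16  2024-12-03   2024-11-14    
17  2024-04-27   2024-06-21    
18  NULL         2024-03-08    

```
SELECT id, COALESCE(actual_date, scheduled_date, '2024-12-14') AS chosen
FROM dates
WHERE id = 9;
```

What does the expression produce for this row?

id = 9: actual_date=NULL, scheduled_date=NULL.
actual_date=NULL, scheduled_date=NULL, → literal 2024-12-14 → 2024-12-14

2024-12-14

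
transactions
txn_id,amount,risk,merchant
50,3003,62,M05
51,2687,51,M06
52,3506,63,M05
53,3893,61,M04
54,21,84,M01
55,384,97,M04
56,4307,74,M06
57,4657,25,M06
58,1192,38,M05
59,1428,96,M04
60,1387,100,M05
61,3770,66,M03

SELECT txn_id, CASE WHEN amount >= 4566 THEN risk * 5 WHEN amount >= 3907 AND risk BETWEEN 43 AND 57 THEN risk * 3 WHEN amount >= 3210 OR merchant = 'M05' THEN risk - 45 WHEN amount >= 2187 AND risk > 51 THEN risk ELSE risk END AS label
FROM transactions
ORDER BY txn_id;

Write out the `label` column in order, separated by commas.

txn_id=50: amount >= 3210 OR merchant = 'M05' → 17
txn_id=51: ELSE → 51
txn_id=52: amount >= 3210 OR merchant = 'M05' → 18
txn_id=53: amount >= 3210 OR merchant = 'M05' → 16
txn_id=54: ELSE → 84
txn_id=55: ELSE → 97
txn_id=56: amount >= 3210 OR merchant = 'M05' → 29
txn_id=57: amount >= 4566 → 125
txn_id=58: amount >= 3210 OR merchant = 'M05' → -7
txn_id=59: ELSE → 96
txn_id=60: amount >= 3210 OR merchant = 'M05' → 55
txn_id=61: amount >= 3210 OR merchant = 'M05' → 21

17, 51, 18, 16, 84, 97, 29, 125, -7, 96, 55, 21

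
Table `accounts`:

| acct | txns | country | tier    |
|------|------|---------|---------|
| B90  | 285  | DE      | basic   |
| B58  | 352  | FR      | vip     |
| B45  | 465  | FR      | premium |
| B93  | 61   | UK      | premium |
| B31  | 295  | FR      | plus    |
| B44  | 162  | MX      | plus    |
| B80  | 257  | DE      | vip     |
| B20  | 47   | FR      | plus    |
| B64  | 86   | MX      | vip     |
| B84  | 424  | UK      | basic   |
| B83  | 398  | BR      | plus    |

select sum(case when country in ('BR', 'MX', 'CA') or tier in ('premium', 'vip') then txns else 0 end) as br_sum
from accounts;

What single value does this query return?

acct=B90: ✗
acct=B58: ✓ → 352
acct=B45: ✓ → 465
acct=B93: ✓ → 61
acct=B31: ✗
acct=B44: ✓ → 162
acct=B80: ✓ → 257
acct=B20: ✗
acct=B64: ✓ → 86
acct=B84: ✗
acct=B83: ✓ → 398
br_sum = 352 + 465 + 61 + 162 + 257 + 86 + 398 = 1781

1781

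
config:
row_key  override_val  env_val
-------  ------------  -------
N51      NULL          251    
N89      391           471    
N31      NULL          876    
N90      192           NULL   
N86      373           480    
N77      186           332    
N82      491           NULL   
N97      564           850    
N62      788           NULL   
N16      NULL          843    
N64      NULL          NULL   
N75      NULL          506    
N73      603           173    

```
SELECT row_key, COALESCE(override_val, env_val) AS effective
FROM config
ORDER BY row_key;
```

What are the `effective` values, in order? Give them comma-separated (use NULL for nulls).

row_key=N16: override_val=NULL, env_val=843 → 843
row_key=N31: override_val=NULL, env_val=876 → 876
row_key=N51: override_val=NULL, env_val=251 → 251
row_key=N62: override_val=788 → 788
row_key=N64: override_val=NULL, env_val=NULL (all NULL) → NULL
row_key=N73: override_val=603 → 603
row_key=N75: override_val=NULL, env_val=506 → 506
row_key=N77: override_val=186 → 186
row_key=N82: override_val=491 → 491
row_key=N86: override_val=373 → 373
row_key=N89: override_val=391 → 391
row_key=N90: override_val=192 → 192
row_key=N97: override_val=564 → 564

843, 876, 251, 788, NULL, 603, 506, 186, 491, 373, 391, 192, 564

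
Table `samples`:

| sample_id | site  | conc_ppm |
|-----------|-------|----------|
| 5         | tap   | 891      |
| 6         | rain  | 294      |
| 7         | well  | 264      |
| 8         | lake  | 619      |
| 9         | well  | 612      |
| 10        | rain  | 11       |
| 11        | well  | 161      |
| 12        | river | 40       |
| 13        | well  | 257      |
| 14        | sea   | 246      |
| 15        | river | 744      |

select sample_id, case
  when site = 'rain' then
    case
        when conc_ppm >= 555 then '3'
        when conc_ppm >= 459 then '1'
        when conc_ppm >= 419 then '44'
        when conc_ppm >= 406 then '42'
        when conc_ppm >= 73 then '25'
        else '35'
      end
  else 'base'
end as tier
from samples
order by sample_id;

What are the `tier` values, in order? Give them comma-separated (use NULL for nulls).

base, 25, base, base, base, 35, base, base, base, base, base

sample_id=5: site='tap' → outer ELSE → base
sample_id=6: site='rain' → inner[conc_ppm >= 73] → 25
sample_id=7: site='well' → outer ELSE → base
sample_id=8: site='lake' → outer ELSE → base
sample_id=9: site='well' → outer ELSE → base
sample_id=10: site='rain' → inner[ELSE] → 35
sample_id=11: site='well' → outer ELSE → base
sample_id=12: site='river' → outer ELSE → base
sample_id=13: site='well' → outer ELSE → base
sample_id=14: site='sea' → outer ELSE → base
sample_id=15: site='river' → outer ELSE → base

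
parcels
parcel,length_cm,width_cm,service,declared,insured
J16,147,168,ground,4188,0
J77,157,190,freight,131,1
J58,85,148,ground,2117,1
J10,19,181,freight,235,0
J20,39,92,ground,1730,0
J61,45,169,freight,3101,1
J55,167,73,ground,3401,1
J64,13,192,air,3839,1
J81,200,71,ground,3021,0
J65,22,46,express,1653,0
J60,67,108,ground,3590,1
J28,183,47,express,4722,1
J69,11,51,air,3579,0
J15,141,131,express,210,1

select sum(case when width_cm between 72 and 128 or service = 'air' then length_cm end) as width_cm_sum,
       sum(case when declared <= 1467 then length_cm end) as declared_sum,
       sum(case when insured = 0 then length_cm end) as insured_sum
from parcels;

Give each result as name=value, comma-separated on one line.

width_cm_sum=297, declared_sum=317, insured_sum=438

[width_cm_sum: width_cm between 72 and 128 or service = 'air']
parcel=J16: ✗
parcel=J77: ✗
parcel=J58: ✗
parcel=J10: ✗
parcel=J20: ✓ → 39
parcel=J61: ✗
parcel=J55: ✓ → 167
parcel=J64: ✓ → 13
parcel=J81: ✗
parcel=J65: ✗
parcel=J60: ✓ → 67
parcel=J28: ✗
parcel=J69: ✓ → 11
parcel=J15: ✗
width_cm_sum = 39 + 167 + 13 + 67 + 11 = 297
—
[declared_sum: declared <= 1467]
parcel=J16: ✗
parcel=J77: ✓ → 157
parcel=J58: ✗
parcel=J10: ✓ → 19
parcel=J20: ✗
parcel=J61: ✗
parcel=J55: ✗
parcel=J64: ✗
parcel=J81: ✗
parcel=J65: ✗
parcel=J60: ✗
parcel=J28: ✗
parcel=J69: ✗
parcel=J15: ✓ → 141
declared_sum = 157 + 19 + 141 = 317
—
[insured_sum: insured = 0]
parcel=J16: ✓ → 147
parcel=J77: ✗
parcel=J58: ✗
parcel=J10: ✓ → 19
parcel=J20: ✓ → 39
parcel=J61: ✗
parcel=J55: ✗
parcel=J64: ✗
parcel=J81: ✓ → 200
parcel=J65: ✓ → 22
parcel=J60: ✗
parcel=J28: ✗
parcel=J69: ✓ → 11
parcel=J15: ✗
insured_sum = 147 + 19 + 39 + 200 + 22 + 11 = 438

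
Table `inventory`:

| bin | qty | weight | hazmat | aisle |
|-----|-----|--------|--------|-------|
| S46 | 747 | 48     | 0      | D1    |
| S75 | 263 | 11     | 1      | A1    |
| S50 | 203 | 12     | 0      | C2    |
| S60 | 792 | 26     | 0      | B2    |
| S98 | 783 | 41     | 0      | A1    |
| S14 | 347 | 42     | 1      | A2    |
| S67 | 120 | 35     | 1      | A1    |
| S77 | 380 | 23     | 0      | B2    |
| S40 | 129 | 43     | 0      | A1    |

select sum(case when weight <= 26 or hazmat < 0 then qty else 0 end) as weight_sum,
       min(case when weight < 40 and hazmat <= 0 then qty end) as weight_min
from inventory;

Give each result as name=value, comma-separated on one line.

[weight_sum: weight <= 26 or hazmat < 0]
bin=S46: ✗
bin=S75: ✓ → 263
bin=S50: ✓ → 203
bin=S60: ✓ → 792
bin=S98: ✗
bin=S14: ✗
bin=S67: ✗
bin=S77: ✓ → 380
bin=S40: ✗
weight_sum = 263 + 203 + 792 + 380 = 1638
—
[weight_min: weight < 40 and hazmat <= 0]
bin=S46: ✗
bin=S75: ✗
bin=S50: ✓ → 203
bin=S60: ✓ → 792
bin=S98: ✗
bin=S14: ✗
bin=S67: ✗
bin=S77: ✓ → 380
bin=S40: ✗
weight_min = MIN(203, 792, 380) = 203

weight_sum=1638, weight_min=203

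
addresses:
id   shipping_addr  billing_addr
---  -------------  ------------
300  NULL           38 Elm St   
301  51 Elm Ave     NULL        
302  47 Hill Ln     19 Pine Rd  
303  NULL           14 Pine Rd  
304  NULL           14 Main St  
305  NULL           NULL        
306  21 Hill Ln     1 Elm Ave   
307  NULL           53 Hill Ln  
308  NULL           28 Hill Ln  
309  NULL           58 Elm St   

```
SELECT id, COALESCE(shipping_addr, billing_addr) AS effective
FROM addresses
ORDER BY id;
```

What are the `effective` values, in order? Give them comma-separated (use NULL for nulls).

id=300: shipping_addr=NULL, billing_addr=38 Elm St → 38 Elm St
id=301: shipping_addr=51 Elm Ave → 51 Elm Ave
id=302: shipping_addr=47 Hill Ln → 47 Hill Ln
id=303: shipping_addr=NULL, billing_addr=14 Pine Rd → 14 Pine Rd
id=304: shipping_addr=NULL, billing_addr=14 Main St → 14 Main St
id=305: shipping_addr=NULL, billing_addr=NULL (all NULL) → NULL
id=306: shipping_addr=21 Hill Ln → 21 Hill Ln
id=307: shipping_addr=NULL, billing_addr=53 Hill Ln → 53 Hill Ln
id=308: shipping_addr=NULL, billing_addr=28 Hill Ln → 28 Hill Ln
id=309: shipping_addr=NULL, billing_addr=58 Elm St → 58 Elm St

38 Elm St, 51 Elm Ave, 47 Hill Ln, 14 Pine Rd, 14 Main St, NULL, 21 Hill Ln, 53 Hill Ln, 28 Hill Ln, 58 Elm St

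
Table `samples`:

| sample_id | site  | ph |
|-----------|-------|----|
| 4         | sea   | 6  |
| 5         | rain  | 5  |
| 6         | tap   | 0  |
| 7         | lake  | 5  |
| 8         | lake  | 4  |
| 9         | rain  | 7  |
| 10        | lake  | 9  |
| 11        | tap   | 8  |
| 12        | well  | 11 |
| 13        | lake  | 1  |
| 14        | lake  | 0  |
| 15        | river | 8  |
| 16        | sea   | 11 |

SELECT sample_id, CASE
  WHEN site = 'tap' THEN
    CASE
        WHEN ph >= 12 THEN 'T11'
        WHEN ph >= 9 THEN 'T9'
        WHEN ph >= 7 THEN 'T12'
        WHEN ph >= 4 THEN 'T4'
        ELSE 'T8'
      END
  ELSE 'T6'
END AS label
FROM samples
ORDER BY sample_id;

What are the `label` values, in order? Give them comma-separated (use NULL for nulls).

T6, T6, T8, T6, T6, T6, T6, T12, T6, T6, T6, T6, T6

sample_id=4: site='sea' → outer ELSE → T6
sample_id=5: site='rain' → outer ELSE → T6
sample_id=6: site='tap' → inner[ELSE] → T8
sample_id=7: site='lake' → outer ELSE → T6
sample_id=8: site='lake' → outer ELSE → T6
sample_id=9: site='rain' → outer ELSE → T6
sample_id=10: site='lake' → outer ELSE → T6
sample_id=11: site='tap' → inner[ph >= 7] → T12
sample_id=12: site='well' → outer ELSE → T6
sample_id=13: site='lake' → outer ELSE → T6
sample_id=14: site='lake' → outer ELSE → T6
sample_id=15: site='river' → outer ELSE → T6
sample_id=16: site='sea' → outer ELSE → T6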